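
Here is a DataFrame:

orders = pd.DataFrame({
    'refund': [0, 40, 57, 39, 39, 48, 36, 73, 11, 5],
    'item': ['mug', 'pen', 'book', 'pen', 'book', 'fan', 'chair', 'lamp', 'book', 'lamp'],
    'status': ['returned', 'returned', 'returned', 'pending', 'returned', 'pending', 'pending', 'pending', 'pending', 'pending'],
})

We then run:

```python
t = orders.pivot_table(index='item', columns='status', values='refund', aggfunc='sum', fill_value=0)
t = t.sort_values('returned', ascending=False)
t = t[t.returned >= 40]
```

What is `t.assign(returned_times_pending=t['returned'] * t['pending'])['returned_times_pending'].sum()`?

2616

pivot: rows=item, cols=status, sum(refund):
status  pending  returned
item                     
book         11        96
chair        36         0
fan          48         0
lamp         78         0
mug           0         0
pen          39        40
sort by returned descending:
status  pending  returned
item                     
book         11        96
pen          39        40
chair        36         0
fan          48         0
lamp         78         0
mug           0         0
filter rows where returned >= 40:
status  pending  returned
item                     
book         11        96
pen          39        40
add column returned_times_pending = t['returned'] * t['pending']:
status  pending  returned  returned_times_pending
item                                             
book         11        96                    1056
pen          39        40                    1560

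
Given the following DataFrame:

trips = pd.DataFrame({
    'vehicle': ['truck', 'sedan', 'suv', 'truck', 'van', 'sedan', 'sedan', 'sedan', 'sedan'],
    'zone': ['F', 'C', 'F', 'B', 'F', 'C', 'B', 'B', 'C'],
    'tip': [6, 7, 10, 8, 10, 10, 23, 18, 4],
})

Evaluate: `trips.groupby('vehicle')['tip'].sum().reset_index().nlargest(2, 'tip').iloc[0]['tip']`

group by vehicle, sum of tip:
vehicle
sedan    62
suv      10
truck    14
van      10
Name: tip, dtype: int64
reset_index():
  vehicle  tip
0   sedan   62
1     suv   10
2   truck   14
3     van   10
take 2 rows with largest tip:
  vehicle  tip
0   sedan   62
2   truck   14
Hence 62.

62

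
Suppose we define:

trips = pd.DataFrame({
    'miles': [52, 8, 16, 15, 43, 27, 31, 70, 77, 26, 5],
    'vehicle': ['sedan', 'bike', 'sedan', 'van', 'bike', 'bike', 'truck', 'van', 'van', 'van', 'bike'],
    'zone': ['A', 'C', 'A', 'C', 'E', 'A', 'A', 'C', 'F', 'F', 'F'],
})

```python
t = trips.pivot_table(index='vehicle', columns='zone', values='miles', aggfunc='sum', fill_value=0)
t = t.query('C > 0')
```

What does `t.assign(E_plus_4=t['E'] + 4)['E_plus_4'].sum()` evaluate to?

51

pivot: rows=vehicle, cols=zone, sum(miles):
zone      A   C   E    F
vehicle                 
bike     27   8  43    5
sedan    68   0   0    0
truck    31   0   0    0
van       0  85   0  103
filter rows where C > 0:
zone      A   C   E    F
vehicle                 
bike     27   8  43    5
van       0  85   0  103
add column E_plus_4 = t['E'] + 4:
zone      A   C   E    F  E_plus_4
vehicle                           
bike     27   8  43    5        47
van       0  85   0  103         4
sum of column 'E_plus_4' → 51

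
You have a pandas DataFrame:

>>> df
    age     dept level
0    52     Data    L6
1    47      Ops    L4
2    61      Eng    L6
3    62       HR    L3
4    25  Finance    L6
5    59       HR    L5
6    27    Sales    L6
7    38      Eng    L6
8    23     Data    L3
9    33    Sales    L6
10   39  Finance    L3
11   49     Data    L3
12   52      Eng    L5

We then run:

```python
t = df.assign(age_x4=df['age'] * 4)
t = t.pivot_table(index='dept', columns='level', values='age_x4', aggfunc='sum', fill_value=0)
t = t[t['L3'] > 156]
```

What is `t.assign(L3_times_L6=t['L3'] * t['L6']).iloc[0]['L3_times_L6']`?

add column age_x4 = df['age'] * 4:
    age     dept level  age_x4
0    52     Data    L6     208
1    47      Ops    L4     188
2    61      Eng    L6     244
3    62       HR    L3     248
4    25  Finance    L6     100
5    59       HR    L5     236
6    27    Sales    L6     108
7    38      Eng    L6     152
8    23     Data    L3      92
9    33    Sales    L6     132
10   39  Finance    L3     156
11   49     Data    L3     196
12   52      Eng    L5     208
pivot: rows=dept, cols=level, sum(age_x4):
level     L3   L4   L5   L6
dept                       
Data     288    0    0  208
Eng        0    0  208  396
Finance  156    0    0  100
HR       248    0  236    0
Ops        0  188    0    0
Sales      0    0    0  240
filter rows where L3 > 156:
level   L3  L4   L5   L6
dept                    
Data   288   0    0  208
HR     248   0  236    0
add column L3_times_L6 = t['L3'] * t['L6']:
level   L3  L4   L5   L6  L3_times_L6
dept                                 
Data   288   0    0  208        59904
HR     248   0  236    0            0
Then the value at position 0, column 'L3_times_L6': 59904

59904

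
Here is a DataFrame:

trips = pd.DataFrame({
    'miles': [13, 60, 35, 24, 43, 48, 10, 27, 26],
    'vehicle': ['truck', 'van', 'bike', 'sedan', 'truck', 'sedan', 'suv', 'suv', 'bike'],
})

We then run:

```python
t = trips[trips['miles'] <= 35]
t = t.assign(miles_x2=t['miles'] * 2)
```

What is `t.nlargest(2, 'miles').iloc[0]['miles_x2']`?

70

filter rows where miles <= 35:
   miles vehicle
0     13   truck
2     35    bike
3     24   sedan
6     10     suv
7     27     suv
8     26    bike
add column miles_x2 = t['miles'] * 2:
   miles vehicle  miles_x2
0     13   truck        26
2     35    bike        70
3     24   sedan        48
6     10     suv        20
7     27     suv        54
8     26    bike        52
take 2 rows with largest miles:
   miles vehicle  miles_x2
2     35    bike        70
7     27     suv        54
Then the value at position 0, column 'miles_x2': 70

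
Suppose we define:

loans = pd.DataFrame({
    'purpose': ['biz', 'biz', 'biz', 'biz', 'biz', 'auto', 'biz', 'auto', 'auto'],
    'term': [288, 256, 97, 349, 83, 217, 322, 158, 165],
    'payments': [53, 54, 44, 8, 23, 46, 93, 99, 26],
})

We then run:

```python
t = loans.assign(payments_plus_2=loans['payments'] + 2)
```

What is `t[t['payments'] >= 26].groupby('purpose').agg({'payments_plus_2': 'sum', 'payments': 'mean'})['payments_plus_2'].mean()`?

214.5

add column payments_plus_2 = loans['payments'] + 2:
  purpose  term  payments  payments_plus_2
0     biz   288        53               55
1     biz   256        54               56
2     biz    97        44               46
3     biz   349         8               10
4     biz    83        23               25
5    auto   217        46               48
6     biz   322        93               95
7    auto   158        99              101
8    auto   165        26               28
filter rows where payments >= 26:
  purpose  term  payments  payments_plus_2
0     biz   288        53               55
1     biz   256        54               56
2     biz    97        44               46
5    auto   217        46               48
6     biz   322        93               95
7    auto   158        99              101
8    auto   165        26               28
group by purpose: sum(payments_plus_2), mean(payments):
         payments_plus_2  payments
purpose                           
auto                 177      57.0
biz                  252      61.0
Then the mean of column 'payments_plus_2': 214.5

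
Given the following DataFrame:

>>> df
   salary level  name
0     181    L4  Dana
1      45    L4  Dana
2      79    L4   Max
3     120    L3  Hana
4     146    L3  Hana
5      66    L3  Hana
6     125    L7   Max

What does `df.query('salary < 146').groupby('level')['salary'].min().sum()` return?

filter rows where salary < 146:
   salary level  name
1      45    L4  Dana
2      79    L4   Max
3     120    L3  Hana
5      66    L3  Hana
6     125    L7   Max
group by level, min of salary:
level
L3     66
L4     45
L7    125
Name: salary, dtype: int64
Finally, sum of the resulting series = 236.

236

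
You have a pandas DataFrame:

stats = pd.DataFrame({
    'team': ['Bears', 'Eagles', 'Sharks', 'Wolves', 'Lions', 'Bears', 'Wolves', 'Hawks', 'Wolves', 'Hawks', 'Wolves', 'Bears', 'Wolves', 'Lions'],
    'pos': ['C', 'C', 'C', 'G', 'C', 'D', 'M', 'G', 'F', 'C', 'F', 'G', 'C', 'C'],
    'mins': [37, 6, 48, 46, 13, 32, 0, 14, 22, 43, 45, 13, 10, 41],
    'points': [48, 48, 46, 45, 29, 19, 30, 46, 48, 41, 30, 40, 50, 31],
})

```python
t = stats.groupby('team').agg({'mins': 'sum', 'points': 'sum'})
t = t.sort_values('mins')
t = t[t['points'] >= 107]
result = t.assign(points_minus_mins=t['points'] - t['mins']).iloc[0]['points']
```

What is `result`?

107

group by team: sum(mins), sum(points):
        mins  points
team                
Bears     82     107
Eagles     6      48
Hawks     57      87
Lions     54      60
Sharks    48      46
Wolves   123     203
sort by mins:
        mins  points
team                
Eagles     6      48
Sharks    48      46
Lions     54      60
Hawks     57      87
Bears     82     107
Wolves   123     203
filter rows where points >= 107:
        mins  points
team                
Bears     82     107
Wolves   123     203
add column points_minus_mins = t['points'] - t['mins']:
        mins  points  points_minus_mins
team                                   
Bears     82     107                 25
Wolves   123     203                 80
Taking the value at position 0, column 'points' gives 107.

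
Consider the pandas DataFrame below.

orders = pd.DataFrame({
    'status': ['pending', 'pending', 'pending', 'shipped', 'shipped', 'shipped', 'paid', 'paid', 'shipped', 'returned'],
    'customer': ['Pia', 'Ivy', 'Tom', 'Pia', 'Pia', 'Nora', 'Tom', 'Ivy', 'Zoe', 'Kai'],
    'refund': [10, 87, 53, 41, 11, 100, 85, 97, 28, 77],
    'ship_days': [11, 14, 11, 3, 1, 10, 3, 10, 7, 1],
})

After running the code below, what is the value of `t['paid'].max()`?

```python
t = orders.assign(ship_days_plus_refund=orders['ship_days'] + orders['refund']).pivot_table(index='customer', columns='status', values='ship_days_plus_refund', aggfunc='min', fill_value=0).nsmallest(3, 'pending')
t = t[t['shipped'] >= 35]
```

0

add column ship_days_plus_refund = orders['ship_days'] + orders['refund']:
     status customer  refund  ship_days  ship_days_plus_refund
0   pending      Pia      10         11                     21
1   pending      Ivy      87         14                    101
2   pending      Tom      53         11                     64
3   shipped      Pia      41          3                     44
4   shipped      Pia      11          1                     12
5   shipped     Nora     100         10                    110
6      paid      Tom      85          3                     88
7      paid      Ivy      97         10                    107
8   shipped      Zoe      28          7                     35
9  returned      Kai      77          1                     78
pivot: rows=customer, cols=status, min(ship_days_plus_refund):
status    paid  pending  returned  shipped
customer                                  
Ivy        107      101         0        0
Kai          0        0        78        0
Nora         0        0         0      110
Pia          0       21         0       12
Tom         88       64         0        0
Zoe          0        0         0       35
take 3 rows with smallest pending:
status    paid  pending  returned  shipped
customer                                  
Kai          0        0        78        0
Nora         0        0         0      110
Zoe          0        0         0       35
filter rows where shipped >= 35:
status    paid  pending  returned  shipped
customer                                  
Nora         0        0         0      110
Zoe          0        0         0       35
The max of column 'paid' is 0.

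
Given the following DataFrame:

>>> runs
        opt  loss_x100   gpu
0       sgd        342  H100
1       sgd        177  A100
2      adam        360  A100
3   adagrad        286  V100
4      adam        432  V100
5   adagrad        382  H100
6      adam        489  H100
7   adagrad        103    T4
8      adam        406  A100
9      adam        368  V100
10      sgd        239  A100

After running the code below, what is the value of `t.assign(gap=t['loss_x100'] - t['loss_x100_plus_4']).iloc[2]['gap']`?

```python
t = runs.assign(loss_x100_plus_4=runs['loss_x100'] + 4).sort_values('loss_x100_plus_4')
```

add column loss_x100_plus_4 = runs['loss_x100'] + 4:
        opt  loss_x100   gpu  loss_x100_plus_4
0       sgd        342  H100               346
1       sgd        177  A100               181
2      adam        360  A100               364
3   adagrad        286  V100               290
4      adam        432  V100               436
5   adagrad        382  H100               386
6      adam        489  H100               493
7   adagrad        103    T4               107
8      adam        406  A100               410
9      adam        368  V100               372
10      sgd        239  A100               243
sort by loss_x100_plus_4:
        opt  loss_x100   gpu  loss_x100_plus_4
7   adagrad        103    T4               107
1       sgd        177  A100               181
10      sgd        239  A100               243
3   adagrad        286  V100               290
0       sgd        342  H100               346
2      adam        360  A100               364
9      adam        368  V100               372
5   adagrad        382  H100               386
8      adam        406  A100               410
4      adam        432  V100               436
6      adam        489  H100               493
add column gap = t['loss_x100'] - t['loss_x100_plus_4']:
        opt  loss_x100   gpu  loss_x100_plus_4  gap
7   adagrad        103    T4               107   -4
1       sgd        177  A100               181   -4
10      sgd        239  A100               243   -4
3   adagrad        286  V100               290   -4
0       sgd        342  H100               346   -4
2      adam        360  A100               364   -4
9      adam        368  V100               372   -4
5   adagrad        382  H100               386   -4
8      adam        406  A100               410   -4
4      adam        432  V100               436   -4
6      adam        489  H100               493   -4
Finally, value at position 2, column 'gap' = -4.

-4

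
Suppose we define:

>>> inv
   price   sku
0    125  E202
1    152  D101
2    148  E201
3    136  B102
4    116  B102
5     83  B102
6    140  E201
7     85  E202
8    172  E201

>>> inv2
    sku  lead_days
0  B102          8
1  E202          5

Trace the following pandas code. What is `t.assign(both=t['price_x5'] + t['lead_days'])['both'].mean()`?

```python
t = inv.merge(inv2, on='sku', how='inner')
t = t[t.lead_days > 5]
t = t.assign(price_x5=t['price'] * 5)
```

merge on 'sku' (how='inner') → 5 rows:
   price   sku  lead_days
0    125  E202          5
1    136  B102          8
2    116  B102          8
3     83  B102          8
4     85  E202          5
filter rows where lead_days > 5:
   price   sku  lead_days
1    136  B102          8
2    116  B102          8
3     83  B102          8
add column price_x5 = t['price'] * 5:
   price   sku  lead_days  price_x5
1    136  B102          8       680
2    116  B102          8       580
3     83  B102          8       415
add column both = t['price_x5'] + t['lead_days']:
   price   sku  lead_days  price_x5  both
1    136  B102          8       680   688
2    116  B102          8       580   588
3     83  B102          8       415   423

566.333333333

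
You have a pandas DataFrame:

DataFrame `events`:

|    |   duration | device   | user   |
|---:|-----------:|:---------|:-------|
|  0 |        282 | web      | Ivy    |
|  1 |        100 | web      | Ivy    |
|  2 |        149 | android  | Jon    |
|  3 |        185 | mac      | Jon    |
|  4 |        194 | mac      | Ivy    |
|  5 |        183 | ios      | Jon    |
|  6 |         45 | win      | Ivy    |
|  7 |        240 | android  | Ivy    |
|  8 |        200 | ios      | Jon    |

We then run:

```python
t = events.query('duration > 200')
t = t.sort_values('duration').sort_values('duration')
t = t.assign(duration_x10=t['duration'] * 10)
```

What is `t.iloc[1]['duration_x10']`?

filter rows where duration > 200:
   duration   device user
0       282      web  Ivy
7       240  android  Ivy
sort by duration:
   duration   device user
7       240  android  Ivy
0       282      web  Ivy
sort by duration:
   duration   device user
7       240  android  Ivy
0       282      web  Ivy
add column duration_x10 = t['duration'] * 10:
   duration   device user  duration_x10
7       240  android  Ivy          2400
0       282      web  Ivy          2820

2820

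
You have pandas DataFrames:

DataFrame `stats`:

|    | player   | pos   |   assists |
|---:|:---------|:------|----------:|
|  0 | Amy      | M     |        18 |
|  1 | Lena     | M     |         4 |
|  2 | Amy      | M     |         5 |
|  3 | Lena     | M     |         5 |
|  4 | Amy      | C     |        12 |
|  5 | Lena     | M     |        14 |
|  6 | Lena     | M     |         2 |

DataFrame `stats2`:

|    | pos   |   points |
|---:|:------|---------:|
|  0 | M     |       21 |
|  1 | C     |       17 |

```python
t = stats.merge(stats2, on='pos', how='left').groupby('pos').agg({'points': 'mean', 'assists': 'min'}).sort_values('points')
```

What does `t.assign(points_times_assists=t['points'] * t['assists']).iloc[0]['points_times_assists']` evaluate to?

204.0

merge on 'pos' (how='left') → 7 rows:
  player pos  assists  points
0    Amy   M       18      21
1   Lena   M        4      21
2    Amy   M        5      21
3   Lena   M        5      21
4    Amy   C       12      17
5   Lena   M       14      21
6   Lena   M        2      21
group by pos: mean(points), min(assists):
     points  assists
pos                 
C      17.0       12
M      21.0        2
sort by points:
     points  assists
pos                 
C      17.0       12
M      21.0        2
add column points_times_assists = t['points'] * t['assists']:
     points  assists  points_times_assists
pos                                       
C      17.0       12                 204.0
M      21.0        2                  42.0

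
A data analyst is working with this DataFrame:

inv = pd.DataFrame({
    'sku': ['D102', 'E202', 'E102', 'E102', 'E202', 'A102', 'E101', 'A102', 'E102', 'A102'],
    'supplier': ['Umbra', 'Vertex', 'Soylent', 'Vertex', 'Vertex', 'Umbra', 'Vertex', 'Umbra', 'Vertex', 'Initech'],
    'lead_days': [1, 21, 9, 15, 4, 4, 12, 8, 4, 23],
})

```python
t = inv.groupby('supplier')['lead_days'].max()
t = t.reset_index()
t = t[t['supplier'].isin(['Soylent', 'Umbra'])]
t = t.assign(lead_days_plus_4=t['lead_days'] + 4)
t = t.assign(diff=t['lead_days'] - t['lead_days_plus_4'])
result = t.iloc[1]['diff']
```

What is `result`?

group by supplier, max of lead_days:
supplier
Initech    23
Soylent     9
Umbra       8
Vertex     21
Name: lead_days, dtype: int64
reset_index():
  supplier  lead_days
0  Initech         23
1  Soylent          9
2    Umbra          8
3   Vertex         21
filter rows where supplier in ['Soylent', 'Umbra']:
  supplier  lead_days
1  Soylent          9
2    Umbra          8
add column lead_days_plus_4 = t['lead_days'] + 4:
  supplier  lead_days  lead_days_plus_4
1  Soylent          9                13
2    Umbra          8                12
add column diff = t['lead_days'] - t['lead_days_plus_4']:
  supplier  lead_days  lead_days_plus_4  diff
1  Soylent          9                13    -4
2    Umbra          8                12    -4
Then the value at position 1, column 'diff': -4

-4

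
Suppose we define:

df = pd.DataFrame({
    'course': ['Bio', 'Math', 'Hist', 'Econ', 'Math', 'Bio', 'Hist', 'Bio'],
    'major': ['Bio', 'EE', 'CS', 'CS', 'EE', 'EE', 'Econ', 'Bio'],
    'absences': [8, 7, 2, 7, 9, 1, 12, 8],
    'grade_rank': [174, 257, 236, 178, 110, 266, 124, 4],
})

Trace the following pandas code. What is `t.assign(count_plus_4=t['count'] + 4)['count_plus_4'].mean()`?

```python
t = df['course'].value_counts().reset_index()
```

value_counts of course:
course
Bio     3
Math    2
Hist    2
Econ    1
Name: count, dtype: int64
reset_index():
  course  count
0    Bio      3
1   Math      2
2   Hist      2
3   Econ      1
add column count_plus_4 = t['count'] + 4:
  course  count  count_plus_4
0    Bio      3             7
1   Math      2             6
2   Hist      2             6
3   Econ      1             5
mean of column 'count_plus_4' → 6.0

6.0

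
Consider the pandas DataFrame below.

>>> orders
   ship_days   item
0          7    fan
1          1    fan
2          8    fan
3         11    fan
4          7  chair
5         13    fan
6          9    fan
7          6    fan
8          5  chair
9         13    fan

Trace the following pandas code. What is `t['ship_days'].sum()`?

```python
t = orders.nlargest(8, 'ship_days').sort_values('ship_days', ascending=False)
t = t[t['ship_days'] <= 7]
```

take 8 rows with largest ship_days:
   ship_days   item
5         13    fan
9         13    fan
3         11    fan
6          9    fan
2          8    fan
0          7    fan
4          7  chair
7          6    fan
sort by ship_days descending:
   ship_days   item
5         13    fan
9         13    fan
3         11    fan
6          9    fan
2          8    fan
0          7    fan
4          7  chair
7          6    fan
filter rows where ship_days <= 7:
   ship_days   item
0          7    fan
4          7  chair
7          6    fan
The sum of column 'ship_days' is 20.

20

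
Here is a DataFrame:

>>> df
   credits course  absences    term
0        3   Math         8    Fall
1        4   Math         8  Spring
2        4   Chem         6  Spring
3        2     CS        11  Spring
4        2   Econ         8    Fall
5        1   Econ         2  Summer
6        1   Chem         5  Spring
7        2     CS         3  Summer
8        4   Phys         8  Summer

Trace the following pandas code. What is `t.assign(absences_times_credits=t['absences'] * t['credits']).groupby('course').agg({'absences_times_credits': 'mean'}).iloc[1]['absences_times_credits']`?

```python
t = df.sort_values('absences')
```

14.5

sort by absences:
   credits course  absences    term
5        1   Econ         2  Summer
7        2     CS         3  Summer
6        1   Chem         5  Spring
2        4   Chem         6  Spring
0        3   Math         8    Fall
1        4   Math         8  Spring
4        2   Econ         8    Fall
8        4   Phys         8  Summer
3        2     CS        11  Spring
add column absences_times_credits = t['absences'] * t['credits']:
   credits course  absences    term  absences_times_credits
5        1   Econ         2  Summer                       2
7        2     CS         3  Summer                       6
6        1   Chem         5  Spring                       5
2        4   Chem         6  Spring                      24
0        3   Math         8    Fall                      24
1        4   Math         8  Spring                      32
4        2   Econ         8    Fall                      16
8        4   Phys         8  Summer                      32
3        2     CS        11  Spring                      22
group by course, mean of absences_times_credits:
        absences_times_credits
course                        
CS                        14.0
Chem                      14.5
Econ                       9.0
Math                      28.0
Phys                      32.0
Reading off the value at position 1, column 'absences_times_credits', we get 14.5.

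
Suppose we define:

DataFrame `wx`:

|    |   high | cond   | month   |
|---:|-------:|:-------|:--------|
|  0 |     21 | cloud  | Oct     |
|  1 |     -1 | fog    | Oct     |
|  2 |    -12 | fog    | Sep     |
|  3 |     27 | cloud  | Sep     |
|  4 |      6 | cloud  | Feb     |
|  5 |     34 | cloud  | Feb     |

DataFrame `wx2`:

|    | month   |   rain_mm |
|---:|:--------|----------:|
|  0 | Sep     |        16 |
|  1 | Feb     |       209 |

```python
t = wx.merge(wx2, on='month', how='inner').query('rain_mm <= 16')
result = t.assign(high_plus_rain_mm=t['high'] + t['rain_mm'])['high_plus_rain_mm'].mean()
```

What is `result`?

23.5

merge on 'month' (how='inner') → 4 rows:
   high   cond month  rain_mm
0   -12    fog   Sep       16
1    27  cloud   Sep       16
2     6  cloud   Feb      209
3    34  cloud   Feb      209
filter rows where rain_mm <= 16:
   high   cond month  rain_mm
0   -12    fog   Sep       16
1    27  cloud   Sep       16
add column high_plus_rain_mm = t['high'] + t['rain_mm']:
   high   cond month  rain_mm  high_plus_rain_mm
0   -12    fog   Sep       16                  4
1    27  cloud   Sep       16                 43
Then the mean of column 'high_plus_rain_mm': 23.5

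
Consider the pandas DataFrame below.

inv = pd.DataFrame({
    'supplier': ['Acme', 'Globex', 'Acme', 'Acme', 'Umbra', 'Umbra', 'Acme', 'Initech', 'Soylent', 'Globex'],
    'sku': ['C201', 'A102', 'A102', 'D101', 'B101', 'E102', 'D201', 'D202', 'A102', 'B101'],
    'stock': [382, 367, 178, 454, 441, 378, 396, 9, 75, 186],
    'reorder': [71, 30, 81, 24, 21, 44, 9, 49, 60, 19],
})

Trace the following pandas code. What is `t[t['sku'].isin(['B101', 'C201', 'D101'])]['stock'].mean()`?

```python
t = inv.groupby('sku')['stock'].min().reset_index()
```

group by sku, min of stock:
sku
A102     75
B101    186
C201    382
D101    454
D201    396
D202      9
E102    378
Name: stock, dtype: int64
reset_index():
    sku  stock
0  A102     75
1  B101    186
2  C201    382
3  D101    454
4  D201    396
5  D202      9
6  E102    378
filter rows where sku in ['B101', 'C201', 'D101']:
    sku  stock
1  B101    186
2  C201    382
3  D101    454
Then the mean of column 'stock': 340.666666667

340.666666667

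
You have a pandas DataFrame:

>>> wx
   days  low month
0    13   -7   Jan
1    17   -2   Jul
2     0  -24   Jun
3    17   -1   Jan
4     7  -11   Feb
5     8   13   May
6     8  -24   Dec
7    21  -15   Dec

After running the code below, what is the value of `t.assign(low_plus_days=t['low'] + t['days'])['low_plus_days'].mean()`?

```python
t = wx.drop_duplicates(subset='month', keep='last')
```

drop duplicate month (keep=last):
   days  low month
1    17   -2   Jul
2     0  -24   Jun
3    17   -1   Jan
4     7  -11   Feb
5     8   13   May
7    21  -15   Dec
add column low_plus_days = t['low'] + t['days']:
   days  low month  low_plus_days
1    17   -2   Jul             15
2     0  -24   Jun            -24
3    17   -1   Jan             16
4     7  -11   Feb             -4
5     8   13   May             21
7    21  -15   Dec              6
Finally, mean of column 'low_plus_days' = 5.0.

5.0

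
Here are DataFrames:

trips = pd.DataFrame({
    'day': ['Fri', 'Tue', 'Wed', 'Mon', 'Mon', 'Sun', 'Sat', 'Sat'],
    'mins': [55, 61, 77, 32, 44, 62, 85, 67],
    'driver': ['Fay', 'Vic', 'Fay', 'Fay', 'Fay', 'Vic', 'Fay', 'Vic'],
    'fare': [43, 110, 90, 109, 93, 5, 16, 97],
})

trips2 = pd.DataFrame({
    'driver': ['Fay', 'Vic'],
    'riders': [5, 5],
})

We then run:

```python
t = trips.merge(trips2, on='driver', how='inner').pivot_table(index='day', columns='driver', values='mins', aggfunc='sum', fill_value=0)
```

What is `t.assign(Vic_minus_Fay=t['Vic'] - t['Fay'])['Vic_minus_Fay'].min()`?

-77

merge on 'driver' (how='inner') → 8 rows:
   day  mins driver  fare  riders
0  Fri    55    Fay    43       5
1  Tue    61    Vic   110       5
2  Wed    77    Fay    90       5
3  Mon    32    Fay   109       5
4  Mon    44    Fay    93       5
5  Sun    62    Vic     5       5
6  Sat    85    Fay    16       5
7  Sat    67    Vic    97       5
pivot: rows=day, cols=driver, sum(mins):
driver  Fay  Vic
day             
Fri      55    0
Mon      76    0
Sat      85   67
Sun       0   62
Tue       0   61
Wed      77    0
add column Vic_minus_Fay = t['Vic'] - t['Fay']:
driver  Fay  Vic  Vic_minus_Fay
day                            
Fri      55    0            -55
Mon      76    0            -76
Sat      85   67            -18
Sun       0   62             62
Tue       0   61             61
Wed      77    0            -77
Taking the min of column 'Vic_minus_Fay' gives -77.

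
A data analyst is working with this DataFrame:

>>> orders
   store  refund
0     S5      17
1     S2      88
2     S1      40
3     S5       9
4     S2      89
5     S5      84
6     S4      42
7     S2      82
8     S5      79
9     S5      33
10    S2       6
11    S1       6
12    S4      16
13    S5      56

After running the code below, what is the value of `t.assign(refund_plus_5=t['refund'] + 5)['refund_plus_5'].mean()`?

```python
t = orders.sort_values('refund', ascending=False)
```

sort by refund descending:
   store  refund
4     S2      89
1     S2      88
5     S5      84
7     S2      82
8     S5      79
13    S5      56
6     S4      42
2     S1      40
9     S5      33
0     S5      17
12    S4      16
3     S5       9
10    S2       6
11    S1       6
add column refund_plus_5 = t['refund'] + 5:
   store  refund  refund_plus_5
4     S2      89             94
1     S2      88             93
5     S5      84             89
7     S2      82             87
8     S5      79             84
13    S5      56             61
6     S4      42             47
2     S1      40             45
9     S5      33             38
0     S5      17             22
12    S4      16             21
3     S5       9             14
10    S2       6             11
11    S1       6             11

51.2142857143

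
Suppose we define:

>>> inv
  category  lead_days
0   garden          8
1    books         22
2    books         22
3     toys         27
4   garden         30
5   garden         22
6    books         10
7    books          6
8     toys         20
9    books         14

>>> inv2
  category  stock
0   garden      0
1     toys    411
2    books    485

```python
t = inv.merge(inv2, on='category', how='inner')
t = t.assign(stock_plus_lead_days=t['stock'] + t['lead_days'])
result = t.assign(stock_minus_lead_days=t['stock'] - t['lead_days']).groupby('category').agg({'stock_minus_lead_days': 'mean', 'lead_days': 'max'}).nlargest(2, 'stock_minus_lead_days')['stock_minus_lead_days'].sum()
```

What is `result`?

857.7

merge on 'category' (how='inner') → 10 rows:
  category  lead_days  stock
0   garden          8      0
1    books         22    485
2    books         22    485
3     toys         27    411
4   garden         30      0
5   garden         22      0
6    books         10    485
7    books          6    485
8     toys         20    411
9    books         14    485
add column stock_plus_lead_days = t['stock'] + t['lead_days']:
  category  lead_days  stock  stock_plus_lead_days
0   garden          8      0                     8
1    books         22    485                   507
2    books         22    485                   507
3     toys         27    411                   438
4   garden         30      0                    30
5   garden         22      0                    22
6    books         10    485                   495
7    books          6    485                   491
8     toys         20    411                   431
9    books         14    485                   499
add column stock_minus_lead_days = t['stock'] - t['lead_days']:
  category  lead_days  stock  stock_plus_lead_days  stock_minus_lead_days
0   garden          8      0                     8                     -8
1    books         22    485                   507                    463
2    books         22    485                   507                    463
3     toys         27    411                   438                    384
4   garden         30      0                    30                    -30
5   garden         22      0                    22                    -22
6    books         10    485                   495                    475
7    books          6    485                   491                    479
8     toys         20    411                   431                    391
9    books         14    485                   499                    471
group by category: mean(stock_minus_lead_days), max(lead_days):
          stock_minus_lead_days  lead_days
category                                  
books                     470.2         22
garden                    -20.0         30
toys                      387.5         27
take 2 rows with largest stock_minus_lead_days:
          stock_minus_lead_days  lead_days
category                                  
books                     470.2         22
toys                      387.5         27
So sum() = 857.7.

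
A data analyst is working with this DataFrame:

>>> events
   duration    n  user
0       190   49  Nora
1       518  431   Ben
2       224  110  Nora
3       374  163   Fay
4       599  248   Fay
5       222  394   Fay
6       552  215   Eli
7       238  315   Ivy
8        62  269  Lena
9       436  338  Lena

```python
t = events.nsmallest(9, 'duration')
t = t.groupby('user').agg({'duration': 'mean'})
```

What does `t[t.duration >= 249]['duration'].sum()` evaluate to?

take 9 rows with smallest duration:
   duration    n  user
8        62  269  Lena
0       190   49  Nora
5       222  394   Fay
2       224  110  Nora
7       238  315   Ivy
3       374  163   Fay
9       436  338  Lena
1       518  431   Ben
6       552  215   Eli
group by user, mean of duration:
      duration
user          
Ben      518.0
Eli      552.0
Fay      298.0
Ivy      238.0
Lena     249.0
Nora     207.0
filter rows where duration >= 249:
      duration
user          
Ben      518.0
Eli      552.0
Fay      298.0
Lena     249.0
Then the sum of column 'duration': 1617.0

1617.0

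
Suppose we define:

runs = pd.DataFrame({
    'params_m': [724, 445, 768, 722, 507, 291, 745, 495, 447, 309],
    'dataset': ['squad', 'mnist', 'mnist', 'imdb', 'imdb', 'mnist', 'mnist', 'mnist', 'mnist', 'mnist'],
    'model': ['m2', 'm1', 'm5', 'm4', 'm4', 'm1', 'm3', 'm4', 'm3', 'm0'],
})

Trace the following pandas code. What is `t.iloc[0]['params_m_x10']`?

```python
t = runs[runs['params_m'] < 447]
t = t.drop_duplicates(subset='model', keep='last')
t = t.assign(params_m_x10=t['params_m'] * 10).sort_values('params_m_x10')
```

2910

filter rows where params_m < 447:
   params_m dataset model
1       445   mnist    m1
5       291   mnist    m1
9       309   mnist    m0
drop duplicate model (keep=last):
   params_m dataset model
5       291   mnist    m1
9       309   mnist    m0
add column params_m_x10 = t['params_m'] * 10:
   params_m dataset model  params_m_x10
5       291   mnist    m1          2910
9       309   mnist    m0          3090
sort by params_m_x10:
   params_m dataset model  params_m_x10
5       291   mnist    m1          2910
9       309   mnist    m0          3090
So iloc[0]['params_m_x10'] = 2910.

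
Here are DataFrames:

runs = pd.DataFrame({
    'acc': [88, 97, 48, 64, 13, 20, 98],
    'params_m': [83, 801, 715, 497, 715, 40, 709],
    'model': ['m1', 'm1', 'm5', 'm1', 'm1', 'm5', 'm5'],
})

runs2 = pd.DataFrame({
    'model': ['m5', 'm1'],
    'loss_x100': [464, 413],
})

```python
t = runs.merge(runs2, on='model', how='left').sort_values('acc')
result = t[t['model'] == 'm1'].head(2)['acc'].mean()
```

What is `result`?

38.5

merge on 'model' (how='left') → 7 rows:
   acc  params_m model  loss_x100
0   88        83    m1        413
1   97       801    m1        413
2   48       715    m5        464
3   64       497    m1        413
4   13       715    m1        413
5   20        40    m5        464
6   98       709    m5        464
sort by acc:
   acc  params_m model  loss_x100
4   13       715    m1        413
5   20        40    m5        464
2   48       715    m5        464
3   64       497    m1        413
0   88        83    m1        413
1   97       801    m1        413
6   98       709    m5        464
filter rows where model == 'm1':
   acc  params_m model  loss_x100
4   13       715    m1        413
3   64       497    m1        413
0   88        83    m1        413
1   97       801    m1        413
take first 2 rows:
   acc  params_m model  loss_x100
4   13       715    m1        413
3   64       497    m1        413
The mean of column 'acc' is 38.5.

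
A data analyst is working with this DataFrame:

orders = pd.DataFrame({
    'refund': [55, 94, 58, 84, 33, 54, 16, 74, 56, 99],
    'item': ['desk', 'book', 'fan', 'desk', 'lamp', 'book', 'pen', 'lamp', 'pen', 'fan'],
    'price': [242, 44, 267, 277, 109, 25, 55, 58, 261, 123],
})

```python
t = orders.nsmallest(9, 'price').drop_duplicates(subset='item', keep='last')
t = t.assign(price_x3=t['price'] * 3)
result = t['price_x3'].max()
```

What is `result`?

take 9 rows with smallest price:
   refund  item  price
5      54  book     25
1      94  book     44
6      16   pen     55
7      74  lamp     58
4      33  lamp    109
9      99   fan    123
0      55  desk    242
8      56   pen    261
2      58   fan    267
drop duplicate item (keep=last):
   refund  item  price
1      94  book     44
4      33  lamp    109
0      55  desk    242
8      56   pen    261
2      58   fan    267
add column price_x3 = t['price'] * 3:
   refund  item  price  price_x3
1      94  book     44       132
4      33  lamp    109       327
0      55  desk    242       726
8      56   pen    261       783
2      58   fan    267       801

801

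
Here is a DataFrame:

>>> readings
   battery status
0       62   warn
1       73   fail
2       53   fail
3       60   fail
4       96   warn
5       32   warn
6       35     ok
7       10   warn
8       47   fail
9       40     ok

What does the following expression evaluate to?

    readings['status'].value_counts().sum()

10

value_counts of status:
status
warn    4
fail    4
ok      2
Name: count, dtype: int64
Taking the sum of the resulting series gives 10.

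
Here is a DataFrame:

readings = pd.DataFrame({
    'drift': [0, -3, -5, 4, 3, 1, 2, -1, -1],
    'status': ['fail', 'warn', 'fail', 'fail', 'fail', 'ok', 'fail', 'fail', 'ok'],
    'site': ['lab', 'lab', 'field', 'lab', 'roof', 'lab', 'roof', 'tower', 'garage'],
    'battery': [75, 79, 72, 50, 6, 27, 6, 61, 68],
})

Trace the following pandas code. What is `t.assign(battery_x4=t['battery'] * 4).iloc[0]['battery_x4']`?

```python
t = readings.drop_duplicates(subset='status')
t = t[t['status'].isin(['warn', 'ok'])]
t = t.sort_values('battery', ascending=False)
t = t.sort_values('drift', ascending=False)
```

drop duplicate status (keep=first):
   drift status site  battery
0      0   fail  lab       75
1     -3   warn  lab       79
5      1     ok  lab       27
filter rows where status in ['warn', 'ok']:
   drift status site  battery
1     -3   warn  lab       79
5      1     ok  lab       27
sort by battery descending:
   drift status site  battery
1     -3   warn  lab       79
5      1     ok  lab       27
sort by drift descending:
   drift status site  battery
5      1     ok  lab       27
1     -3   warn  lab       79
add column battery_x4 = t['battery'] * 4:
   drift status site  battery  battery_x4
5      1     ok  lab       27         108
1     -3   warn  lab       79         316
value at position 0, column 'battery_x4' → 108

108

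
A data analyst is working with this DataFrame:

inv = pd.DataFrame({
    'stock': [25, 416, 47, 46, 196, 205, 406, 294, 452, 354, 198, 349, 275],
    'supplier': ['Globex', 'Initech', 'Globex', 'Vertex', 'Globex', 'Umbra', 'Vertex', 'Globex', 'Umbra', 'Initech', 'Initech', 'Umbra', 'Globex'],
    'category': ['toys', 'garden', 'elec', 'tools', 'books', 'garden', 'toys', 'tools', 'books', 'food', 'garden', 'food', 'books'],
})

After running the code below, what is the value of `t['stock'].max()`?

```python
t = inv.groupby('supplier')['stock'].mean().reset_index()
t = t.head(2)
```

322.666666667

group by supplier, mean of stock:
supplier
Globex     167.400000
Initech    322.666667
Umbra      335.333333
Vertex     226.000000
Name: stock, dtype: float64
reset_index():
  supplier       stock
0   Globex  167.400000
1  Initech  322.666667
2    Umbra  335.333333
3   Vertex  226.000000
take first 2 rows:
  supplier       stock
0   Globex  167.400000
1  Initech  322.666667
Taking the max of column 'stock' gives 322.666666667.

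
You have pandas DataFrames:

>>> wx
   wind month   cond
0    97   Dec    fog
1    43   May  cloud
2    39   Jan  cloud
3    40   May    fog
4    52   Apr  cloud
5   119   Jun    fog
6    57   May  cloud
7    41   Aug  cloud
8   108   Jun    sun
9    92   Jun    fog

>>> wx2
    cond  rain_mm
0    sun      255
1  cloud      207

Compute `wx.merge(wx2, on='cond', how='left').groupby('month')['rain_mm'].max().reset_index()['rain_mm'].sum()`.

1083.0

merge on 'cond' (how='left') → 10 rows:
   wind month   cond  rain_mm
0    97   Dec    fog      NaN
1    43   May  cloud    207.0
2    39   Jan  cloud    207.0
3    40   May    fog      NaN
4    52   Apr  cloud    207.0
5   119   Jun    fog      NaN
6    57   May  cloud    207.0
7    41   Aug  cloud    207.0
8   108   Jun    sun    255.0
9    92   Jun    fog      NaN
group by month, max of rain_mm:
month
Apr    207.0
Aug    207.0
Dec      NaN
Jan    207.0
Jun    255.0
May    207.0
Name: rain_mm, dtype: float64
reset_index():
  month  rain_mm
0   Apr    207.0
1   Aug    207.0
2   Dec      NaN
3   Jan    207.0
4   Jun    255.0
5   May    207.0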